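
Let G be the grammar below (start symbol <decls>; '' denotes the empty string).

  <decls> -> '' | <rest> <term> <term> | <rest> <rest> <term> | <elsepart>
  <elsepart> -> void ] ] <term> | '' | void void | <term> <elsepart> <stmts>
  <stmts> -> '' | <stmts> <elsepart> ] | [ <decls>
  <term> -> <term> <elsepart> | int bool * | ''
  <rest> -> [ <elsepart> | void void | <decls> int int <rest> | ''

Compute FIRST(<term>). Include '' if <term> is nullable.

{ [, ], int, void, '' }

From <term> -> <term> <elsepart>: <term>, <elsepart> nullable, take FIRST(<term>) ∪ FIRST(<elsepart>) = { [, ], int, void }; also '' since the whole RHS is nullable.
<term> -> int bool * contributes {int}.
<term> -> '' contributes ''.
Union: FIRST(<term>) = { [, ], int, void, '' }.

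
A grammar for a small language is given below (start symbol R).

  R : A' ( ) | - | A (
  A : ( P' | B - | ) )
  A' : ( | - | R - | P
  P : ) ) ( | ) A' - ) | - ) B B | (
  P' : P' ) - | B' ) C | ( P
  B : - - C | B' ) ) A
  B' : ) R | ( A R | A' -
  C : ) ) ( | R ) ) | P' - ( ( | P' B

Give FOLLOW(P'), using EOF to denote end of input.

{ (, ), - }

In A : ( P': P' is at the end, add FOLLOW(A) = { (, ), - }.
In P' : P' ) -: add FIRST() -) = { ) }.
In C : P' - ( (: add FIRST(- ( () = { - }.
In C : P' B: add FIRST(B) = { (, ), - }.
Union: FOLLOW(P') = { (, ), - }.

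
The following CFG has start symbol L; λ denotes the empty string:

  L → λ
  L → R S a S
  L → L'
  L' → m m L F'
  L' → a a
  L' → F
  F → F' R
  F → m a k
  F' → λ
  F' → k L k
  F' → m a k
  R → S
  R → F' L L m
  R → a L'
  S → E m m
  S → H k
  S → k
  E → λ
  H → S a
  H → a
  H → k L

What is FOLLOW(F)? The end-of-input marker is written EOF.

{ EOF, a, k, m }

In L' → F: F is at the end, add FOLLOW(L') = { EOF, a, k, m }.
Union: FOLLOW(F) = { EOF, a, k, m }.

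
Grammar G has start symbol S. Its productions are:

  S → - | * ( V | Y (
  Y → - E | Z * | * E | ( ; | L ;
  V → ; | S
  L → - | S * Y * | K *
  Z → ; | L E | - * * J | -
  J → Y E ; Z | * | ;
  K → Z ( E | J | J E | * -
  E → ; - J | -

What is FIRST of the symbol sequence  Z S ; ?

{ (, *, -, ; }

Add FIRST(Z) = { (, *, -, ; }; Z is not nullable, stop.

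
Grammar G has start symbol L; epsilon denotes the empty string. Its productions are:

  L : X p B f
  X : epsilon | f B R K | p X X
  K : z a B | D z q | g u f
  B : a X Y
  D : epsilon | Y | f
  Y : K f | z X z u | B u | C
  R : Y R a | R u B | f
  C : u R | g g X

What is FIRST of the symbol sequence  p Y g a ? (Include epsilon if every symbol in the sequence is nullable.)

{ p }

p is a terminal; add {p} and stop.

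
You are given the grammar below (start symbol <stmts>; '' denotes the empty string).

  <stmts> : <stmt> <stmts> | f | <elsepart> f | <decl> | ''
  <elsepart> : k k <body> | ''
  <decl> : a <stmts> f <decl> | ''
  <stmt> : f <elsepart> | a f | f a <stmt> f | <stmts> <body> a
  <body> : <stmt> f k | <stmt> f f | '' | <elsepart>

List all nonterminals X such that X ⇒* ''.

Directly nullable (have an ''-production): <stmts>, <elsepart>, <decl>, <body>.
No other nonterminal has a production whose RHS symbols are all nullable.

{ <body>, <decl>, <elsepart>, <stmts> }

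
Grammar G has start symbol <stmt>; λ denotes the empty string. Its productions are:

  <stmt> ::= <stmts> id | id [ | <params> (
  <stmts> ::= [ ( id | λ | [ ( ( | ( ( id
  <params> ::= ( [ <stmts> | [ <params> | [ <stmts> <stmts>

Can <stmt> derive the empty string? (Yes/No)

No

Nullable nonterminals: <stmts>.
No production of <stmt> has an RHS whose symbols are all nullable, so <stmt> is not nullable.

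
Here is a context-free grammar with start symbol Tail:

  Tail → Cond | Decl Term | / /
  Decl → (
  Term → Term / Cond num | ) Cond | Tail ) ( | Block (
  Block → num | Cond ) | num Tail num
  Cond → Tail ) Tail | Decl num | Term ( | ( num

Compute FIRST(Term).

From Term → Term / Cond num: add FIRST(Term) = { (, ), /, num }.
Term → ) Cond contributes {)}.
From Term → Tail ) (: add FIRST(Tail) = { (, ), /, num }.
From Term → Block (: add FIRST(Block) = { (, ), /, num }.
Union: FIRST(Term) = { (, ), /, num }.

{ (, ), /, num }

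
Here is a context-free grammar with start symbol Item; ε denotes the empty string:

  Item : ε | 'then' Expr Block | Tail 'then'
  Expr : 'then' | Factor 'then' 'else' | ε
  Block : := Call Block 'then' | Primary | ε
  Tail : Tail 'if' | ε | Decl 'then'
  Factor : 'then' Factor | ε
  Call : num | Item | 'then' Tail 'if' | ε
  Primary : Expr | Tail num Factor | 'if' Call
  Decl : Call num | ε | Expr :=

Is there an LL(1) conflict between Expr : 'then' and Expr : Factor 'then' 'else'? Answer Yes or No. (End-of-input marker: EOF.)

FIRST('then') = { 'then' } and FIRST(Factor 'then' 'else') = { 'then' }.
Both contain 'then', so the two alternatives are not disjoint — LL(1) conflict.

Yes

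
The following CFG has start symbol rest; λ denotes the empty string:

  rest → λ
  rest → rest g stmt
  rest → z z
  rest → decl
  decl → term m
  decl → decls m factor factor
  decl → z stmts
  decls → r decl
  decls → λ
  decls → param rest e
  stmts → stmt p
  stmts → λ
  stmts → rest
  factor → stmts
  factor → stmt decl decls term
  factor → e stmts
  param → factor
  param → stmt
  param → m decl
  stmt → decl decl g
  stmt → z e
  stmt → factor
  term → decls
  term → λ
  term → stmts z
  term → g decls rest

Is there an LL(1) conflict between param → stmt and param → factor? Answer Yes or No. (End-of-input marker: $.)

FIRST(stmt) = { e, g, m, p, r, z, λ } and FIRST(factor) = { e, g, m, p, r, z, λ }.
Both contain e, so the two alternatives are not disjoint — LL(1) conflict.

Yes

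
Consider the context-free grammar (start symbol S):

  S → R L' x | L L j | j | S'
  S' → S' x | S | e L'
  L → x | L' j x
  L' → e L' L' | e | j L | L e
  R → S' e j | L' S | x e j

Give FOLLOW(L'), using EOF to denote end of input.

{ EOF, e, j, x }

In S → R L' x: add FIRST(x) = { x }.
In S' → e L': L' is at the end, add FOLLOW(S') = { EOF, e, j, x }.
In L → L' j x: add FIRST(j x) = { j }.
In L' → e L' L': add FIRST(L') = { e, j, x }.
In L' → e L' L': L' is at the end, add FOLLOW(L') = { EOF, e, j, x }.
In R → L' S: add FIRST(S) = { e, j, x }.
Union: FOLLOW(L') = { EOF, e, j, x }.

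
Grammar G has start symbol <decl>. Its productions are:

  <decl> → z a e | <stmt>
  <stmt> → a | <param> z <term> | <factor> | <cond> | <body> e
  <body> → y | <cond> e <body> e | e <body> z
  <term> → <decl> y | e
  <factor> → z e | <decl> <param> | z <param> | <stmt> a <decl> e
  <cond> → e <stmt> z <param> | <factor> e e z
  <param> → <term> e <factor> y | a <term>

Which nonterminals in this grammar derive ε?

{ } (none)

No nonterminal has an empty production or an RHS whose symbols are all nullable.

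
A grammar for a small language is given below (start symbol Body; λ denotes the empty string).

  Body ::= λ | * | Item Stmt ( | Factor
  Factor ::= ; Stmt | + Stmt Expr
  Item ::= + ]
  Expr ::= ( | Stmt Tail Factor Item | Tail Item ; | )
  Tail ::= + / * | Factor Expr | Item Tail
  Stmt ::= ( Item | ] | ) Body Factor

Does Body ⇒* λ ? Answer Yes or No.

Body has an λ-production, so Body ⇒ λ.

Yes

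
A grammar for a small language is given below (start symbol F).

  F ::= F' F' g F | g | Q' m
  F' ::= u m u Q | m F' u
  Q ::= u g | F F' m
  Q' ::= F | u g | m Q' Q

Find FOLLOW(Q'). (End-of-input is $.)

In F ::= Q' m: add FIRST(m) = { m }.
In Q' ::= m Q' Q: add FIRST(Q) = { g, m, u }.
Union: FOLLOW(Q') = { g, m, u }.

{ g, m, u }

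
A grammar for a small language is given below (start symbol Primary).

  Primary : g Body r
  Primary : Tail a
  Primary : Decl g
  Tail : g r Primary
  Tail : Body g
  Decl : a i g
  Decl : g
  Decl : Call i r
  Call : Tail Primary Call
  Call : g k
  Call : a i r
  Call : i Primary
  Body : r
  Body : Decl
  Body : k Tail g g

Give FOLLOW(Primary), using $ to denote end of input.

{ $, a, g, i, k, r }

Primary is the start symbol, so $ ∈ FOLLOW(Primary).
In Tail : g r Primary: Primary is at the end, add FOLLOW(Tail) = { a, g, i, k, r }.
In Call : Tail Primary Call: add FIRST(Call) = { a, g, i, k, r }.
In Call : i Primary: Primary is at the end, add FOLLOW(Call) = { i }.
Union: FOLLOW(Primary) = { $, a, g, i, k, r }.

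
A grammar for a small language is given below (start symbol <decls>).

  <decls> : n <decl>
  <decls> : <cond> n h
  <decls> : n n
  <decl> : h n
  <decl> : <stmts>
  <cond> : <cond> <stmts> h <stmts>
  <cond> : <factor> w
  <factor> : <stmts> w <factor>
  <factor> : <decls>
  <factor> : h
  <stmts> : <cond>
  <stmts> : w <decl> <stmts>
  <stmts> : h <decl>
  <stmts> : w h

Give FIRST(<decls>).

<decls> : n <decl> contributes {n}.
From <decls> : <cond> n h: add FIRST(<cond>) = { h, n, w }.
<decls> : n n contributes {n}.
Union: FIRST(<decls>) = { h, n, w }.

{ h, n, w }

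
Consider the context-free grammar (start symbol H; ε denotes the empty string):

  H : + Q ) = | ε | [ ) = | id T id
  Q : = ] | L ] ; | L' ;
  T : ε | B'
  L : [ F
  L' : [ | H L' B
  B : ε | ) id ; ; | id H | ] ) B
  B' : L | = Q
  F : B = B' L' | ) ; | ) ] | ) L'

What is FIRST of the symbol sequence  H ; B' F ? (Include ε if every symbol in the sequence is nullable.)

{ +, ;, [, id }

Add FIRST(H)\{ε} = { +, [, id }; H is nullable, continue.
; is a terminal; add {;} and stop.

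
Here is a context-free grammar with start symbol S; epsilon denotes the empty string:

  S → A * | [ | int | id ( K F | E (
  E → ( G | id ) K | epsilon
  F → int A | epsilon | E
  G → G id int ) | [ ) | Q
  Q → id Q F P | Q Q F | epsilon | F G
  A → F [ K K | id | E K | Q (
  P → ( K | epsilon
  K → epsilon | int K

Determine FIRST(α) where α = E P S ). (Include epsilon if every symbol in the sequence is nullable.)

Add FIRST(E)\{epsilon} = { (, id }; E is nullable, continue.
Add FIRST(P)\{epsilon} = { ( }; P is nullable, continue.
Add FIRST(S) = { (, *, [, id, int }; S is not nullable, stop.

{ (, *, [, id, int }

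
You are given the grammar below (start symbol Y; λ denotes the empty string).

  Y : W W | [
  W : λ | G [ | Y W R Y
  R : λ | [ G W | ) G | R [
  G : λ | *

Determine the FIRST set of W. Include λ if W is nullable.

{ ), *, [, λ }

W : λ contributes λ.
From W : G [: G nullable, take FIRST(G) ∪ {[} = { *, [ }.
From W : Y W R Y: Y, W, R, Y nullable, take FIRST(Y) ∪ FIRST(W) ∪ FIRST(R) ∪ FIRST(Y) = { ), *, [ }; also λ since the whole RHS is nullable.
Union: FIRST(W) = { ), *, [, λ }.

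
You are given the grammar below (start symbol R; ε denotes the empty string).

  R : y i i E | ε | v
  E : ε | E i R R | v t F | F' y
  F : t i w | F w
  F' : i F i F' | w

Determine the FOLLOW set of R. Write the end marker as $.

R is the start symbol, so $ ∈ FOLLOW(R).
In E : E i R R: add FIRST(R)\{ε} = { v, y }.
  Since R is nullable, also add FOLLOW(E) = { $, i, v, y }.
In E : E i R R: R is at the end, add FOLLOW(E) = { $, i, v, y }.
Union: FOLLOW(R) = { $, i, v, y }.

{ $, i, v, y }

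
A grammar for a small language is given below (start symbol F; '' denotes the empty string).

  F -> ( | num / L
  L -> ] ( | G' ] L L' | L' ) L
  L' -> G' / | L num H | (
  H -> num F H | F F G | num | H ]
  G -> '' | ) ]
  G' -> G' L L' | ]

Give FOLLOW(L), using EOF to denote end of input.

{ EOF, (, ), /, ], num }

In F -> num / L: L is at the end, add FOLLOW(F) = { EOF, (, ), /, ], num }.
In L -> G' ] L L': add FIRST(L') = { (, ] }.
In L -> L' ) L: L is at the end, add FOLLOW(L) = { EOF, (, ), /, ], num }.
In L' -> L num H: add FIRST(num H) = { num }.
In G' -> G' L L': add FIRST(L') = { (, ] }.
Union: FOLLOW(L) = { EOF, (, ), /, ], num }.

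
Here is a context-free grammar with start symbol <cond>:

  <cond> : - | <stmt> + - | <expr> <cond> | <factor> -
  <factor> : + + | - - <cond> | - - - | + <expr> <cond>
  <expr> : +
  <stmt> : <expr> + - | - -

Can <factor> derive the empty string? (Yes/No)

No nonterminal in this grammar is nullable.
No production of <factor> has an RHS whose symbols are all nullable, so <factor> is not nullable.

No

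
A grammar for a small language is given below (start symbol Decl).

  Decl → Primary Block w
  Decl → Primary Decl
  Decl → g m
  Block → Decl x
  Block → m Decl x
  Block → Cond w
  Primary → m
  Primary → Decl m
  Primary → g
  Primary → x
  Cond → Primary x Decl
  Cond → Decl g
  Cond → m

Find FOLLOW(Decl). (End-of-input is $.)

Decl is the start symbol, so $ ∈ FOLLOW(Decl).
In Decl → Primary Decl: Decl is at the end, add FOLLOW(Decl) = { $, g, m, w, x }.
In Block → Decl x: add FIRST(x) = { x }.
In Block → m Decl x: add FIRST(x) = { x }.
In Primary → Decl m: add FIRST(m) = { m }.
In Cond → Primary x Decl: Decl is at the end, add FOLLOW(Cond) = { w }.
In Cond → Decl g: add FIRST(g) = { g }.
Union: FOLLOW(Decl) = { $, g, m, w, x }.

{ $, g, m, w, x }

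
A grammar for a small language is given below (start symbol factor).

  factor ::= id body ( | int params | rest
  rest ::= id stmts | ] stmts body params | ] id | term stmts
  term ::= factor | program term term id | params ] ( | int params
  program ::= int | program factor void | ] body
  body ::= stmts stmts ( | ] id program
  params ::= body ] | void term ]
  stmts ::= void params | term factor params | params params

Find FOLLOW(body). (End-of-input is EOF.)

In factor ::= id body (: add FIRST(() = { ( }.
In rest ::= ] stmts body params: add FIRST(params) = { ], id, int, void }.
In program ::= ] body: body is at the end, add FOLLOW(program) = { (, ], id, int, void }.
In params ::= body ]: add FIRST(]) = { ] }.
Union: FOLLOW(body) = { (, ], id, int, void }.

{ (, ], id, int, void }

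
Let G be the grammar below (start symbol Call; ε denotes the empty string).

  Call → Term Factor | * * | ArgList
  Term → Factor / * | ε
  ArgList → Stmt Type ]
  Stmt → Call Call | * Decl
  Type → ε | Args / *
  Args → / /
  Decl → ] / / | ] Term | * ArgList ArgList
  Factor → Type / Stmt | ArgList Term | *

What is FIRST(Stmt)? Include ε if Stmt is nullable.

From Stmt → Call Call: add FIRST(Call) = { *, / }.
Stmt → * Decl contributes {*}.
Union: FIRST(Stmt) = { *, / }.

{ *, / }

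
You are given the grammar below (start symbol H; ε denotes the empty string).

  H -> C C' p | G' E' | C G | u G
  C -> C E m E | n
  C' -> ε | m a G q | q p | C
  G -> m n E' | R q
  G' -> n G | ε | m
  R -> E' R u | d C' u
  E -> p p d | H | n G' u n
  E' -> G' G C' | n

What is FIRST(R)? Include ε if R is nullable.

{ d, m, n }

From R -> E' R u: add FIRST(E') = { d, m, n }.
R -> d C' u contributes {d}.
Union: FIRST(R) = { d, m, n }.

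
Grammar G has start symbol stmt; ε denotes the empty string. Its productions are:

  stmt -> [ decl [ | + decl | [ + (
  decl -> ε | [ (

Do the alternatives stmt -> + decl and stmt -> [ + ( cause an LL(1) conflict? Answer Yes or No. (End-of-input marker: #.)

FIRST(+ decl) = { + } and FIRST([ + () = { [ }.
The FIRST sets are disjoint and neither alternative is nullable — no conflict.

No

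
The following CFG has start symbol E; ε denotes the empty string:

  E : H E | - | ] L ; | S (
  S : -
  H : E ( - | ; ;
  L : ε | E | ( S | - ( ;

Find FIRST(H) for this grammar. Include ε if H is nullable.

{ -, ;, ] }

From H : E ( -: add FIRST(E) = { -, ;, ] }.
H : ; ; contributes {;}.
Union: FIRST(H) = { -, ;, ] }.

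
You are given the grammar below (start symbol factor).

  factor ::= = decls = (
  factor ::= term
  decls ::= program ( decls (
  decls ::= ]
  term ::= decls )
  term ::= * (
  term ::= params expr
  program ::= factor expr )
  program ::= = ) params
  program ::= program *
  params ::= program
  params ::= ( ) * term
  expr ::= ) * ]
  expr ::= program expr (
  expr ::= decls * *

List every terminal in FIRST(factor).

{ (, *, =, ] }

factor ::= = decls = ( contributes {=}.
From factor ::= term: add FIRST(term) = { (, *, =, ] }.
Union: FIRST(factor) = { (, *, =, ] }.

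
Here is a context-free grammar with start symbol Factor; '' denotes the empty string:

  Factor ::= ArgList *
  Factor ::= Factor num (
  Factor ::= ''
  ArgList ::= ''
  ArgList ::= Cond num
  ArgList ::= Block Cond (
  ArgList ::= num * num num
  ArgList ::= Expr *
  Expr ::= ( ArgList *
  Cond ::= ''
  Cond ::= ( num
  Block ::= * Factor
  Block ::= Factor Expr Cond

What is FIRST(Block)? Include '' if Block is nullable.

{ (, *, num }

Block ::= * Factor contributes {*}.
From Block ::= Factor Expr Cond: Factor nullable, take FIRST(Factor) ∪ FIRST(Expr) = { (, *, num }.
Union: FIRST(Block) = { (, *, num }.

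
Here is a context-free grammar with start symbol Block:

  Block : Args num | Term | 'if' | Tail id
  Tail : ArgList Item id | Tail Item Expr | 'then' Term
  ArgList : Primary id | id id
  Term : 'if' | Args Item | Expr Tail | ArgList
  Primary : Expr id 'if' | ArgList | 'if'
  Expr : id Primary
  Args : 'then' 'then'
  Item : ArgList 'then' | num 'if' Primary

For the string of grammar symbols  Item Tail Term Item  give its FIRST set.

{ 'if', id, num }

Add FIRST(Item) = { 'if', id, num }; Item is not nullable, stop.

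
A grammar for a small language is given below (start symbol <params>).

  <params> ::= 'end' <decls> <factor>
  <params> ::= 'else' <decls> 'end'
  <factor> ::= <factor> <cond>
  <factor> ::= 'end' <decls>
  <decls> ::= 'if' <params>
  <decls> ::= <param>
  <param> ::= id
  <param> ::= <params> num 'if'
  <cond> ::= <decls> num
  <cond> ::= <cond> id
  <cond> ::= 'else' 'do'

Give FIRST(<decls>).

<decls> ::= 'if' <params> contributes {'if'}.
From <decls> ::= <param>: add FIRST(<param>) = { 'else', 'end', id }.
Union: FIRST(<decls>) = { 'else', 'end', 'if', id }.

{ 'else', 'end', 'if', id }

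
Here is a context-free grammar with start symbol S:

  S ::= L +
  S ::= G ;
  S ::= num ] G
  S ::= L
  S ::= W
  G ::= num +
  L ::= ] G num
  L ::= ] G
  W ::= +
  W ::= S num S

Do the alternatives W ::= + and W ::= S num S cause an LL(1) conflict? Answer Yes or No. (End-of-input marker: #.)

FIRST(+) = { + } and FIRST(S num S) = { +, ], num }.
Both contain +, so the two alternatives are not disjoint — LL(1) conflict.

Yes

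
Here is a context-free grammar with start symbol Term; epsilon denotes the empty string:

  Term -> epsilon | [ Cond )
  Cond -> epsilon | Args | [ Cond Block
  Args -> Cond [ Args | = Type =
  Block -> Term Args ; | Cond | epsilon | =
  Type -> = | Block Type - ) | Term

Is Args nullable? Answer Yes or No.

Nullable nonterminals: Block, Cond, Term, Type.
No production of Args has an RHS whose symbols are all nullable, so Args is not nullable.

No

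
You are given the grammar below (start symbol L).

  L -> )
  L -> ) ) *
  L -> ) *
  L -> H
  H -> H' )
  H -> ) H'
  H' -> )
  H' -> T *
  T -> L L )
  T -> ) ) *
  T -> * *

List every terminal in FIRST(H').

H' -> ) contributes {)}.
From H' -> T *: add FIRST(T) = { ), * }.
Union: FIRST(H') = { ), * }.

{ ), * }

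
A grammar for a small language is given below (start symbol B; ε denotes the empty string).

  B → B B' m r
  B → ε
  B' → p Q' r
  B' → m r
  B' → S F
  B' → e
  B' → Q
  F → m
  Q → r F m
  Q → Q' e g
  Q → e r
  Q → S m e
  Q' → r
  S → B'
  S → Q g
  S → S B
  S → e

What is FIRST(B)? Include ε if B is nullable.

From B → B B' m r: B nullable, take FIRST(B) ∪ FIRST(B') = { e, m, p, r }.
B → ε contributes ε.
Union: FIRST(B) = { e, m, p, r, ε }.

{ e, m, p, r, ε }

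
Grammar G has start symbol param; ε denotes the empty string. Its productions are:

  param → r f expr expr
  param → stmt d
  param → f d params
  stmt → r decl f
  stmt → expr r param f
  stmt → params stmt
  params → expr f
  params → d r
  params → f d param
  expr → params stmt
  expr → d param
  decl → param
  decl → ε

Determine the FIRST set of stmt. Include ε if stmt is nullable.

stmt → r decl f contributes {r}.
From stmt → expr r param f: add FIRST(expr) = { d, f }.
From stmt → params stmt: add FIRST(params) = { d, f }.
Union: FIRST(stmt) = { d, f, r }.

{ d, f, r }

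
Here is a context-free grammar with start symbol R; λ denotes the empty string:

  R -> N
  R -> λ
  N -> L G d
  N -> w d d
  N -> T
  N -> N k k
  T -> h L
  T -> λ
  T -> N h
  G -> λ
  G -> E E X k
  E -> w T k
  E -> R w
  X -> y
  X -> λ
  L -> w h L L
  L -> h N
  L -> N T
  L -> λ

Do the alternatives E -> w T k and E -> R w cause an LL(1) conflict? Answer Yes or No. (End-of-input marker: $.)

FIRST(w T k) = { w } and FIRST(R w) = { d, h, k, w }.
Both contain w, so the two alternatives are not disjoint — LL(1) conflict.

Yes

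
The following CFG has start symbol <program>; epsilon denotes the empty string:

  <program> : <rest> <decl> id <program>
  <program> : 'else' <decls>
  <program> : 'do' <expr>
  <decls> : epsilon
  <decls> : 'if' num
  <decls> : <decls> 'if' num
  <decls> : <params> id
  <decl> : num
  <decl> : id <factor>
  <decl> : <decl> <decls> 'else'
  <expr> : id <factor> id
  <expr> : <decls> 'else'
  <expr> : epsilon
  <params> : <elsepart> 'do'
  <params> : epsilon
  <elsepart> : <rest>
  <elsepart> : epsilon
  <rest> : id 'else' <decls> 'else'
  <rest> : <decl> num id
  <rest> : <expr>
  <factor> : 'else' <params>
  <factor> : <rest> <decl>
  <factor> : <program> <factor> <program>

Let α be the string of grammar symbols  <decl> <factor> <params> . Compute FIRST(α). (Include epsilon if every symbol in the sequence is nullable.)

{ id, num }

Add FIRST(<decl>) = { id, num }; <decl> is not nullable, stop.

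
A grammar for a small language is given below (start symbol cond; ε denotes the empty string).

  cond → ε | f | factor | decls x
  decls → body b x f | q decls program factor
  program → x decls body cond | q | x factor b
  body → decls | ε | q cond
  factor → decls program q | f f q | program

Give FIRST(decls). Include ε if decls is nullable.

From decls → body b x f: body nullable, take FIRST(body) ∪ {b} = { b, q }.
decls → q decls program factor contributes {q}.
Union: FIRST(decls) = { b, q }.

{ b, q }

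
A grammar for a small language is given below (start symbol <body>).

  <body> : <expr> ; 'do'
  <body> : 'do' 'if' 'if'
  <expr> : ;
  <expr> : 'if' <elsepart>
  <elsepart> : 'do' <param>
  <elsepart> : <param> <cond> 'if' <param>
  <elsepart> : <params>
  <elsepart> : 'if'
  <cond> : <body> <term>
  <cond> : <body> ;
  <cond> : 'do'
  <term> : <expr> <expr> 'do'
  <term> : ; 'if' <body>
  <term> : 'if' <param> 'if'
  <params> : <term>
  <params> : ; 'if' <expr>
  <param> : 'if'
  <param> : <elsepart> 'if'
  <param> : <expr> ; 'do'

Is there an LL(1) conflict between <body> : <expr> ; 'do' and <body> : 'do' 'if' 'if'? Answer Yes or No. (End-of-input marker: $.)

FIRST(<expr> ; 'do') = { 'if', ; } and FIRST('do' 'if' 'if') = { 'do' }.
The FIRST sets are disjoint and neither alternative is nullable — no conflict.

No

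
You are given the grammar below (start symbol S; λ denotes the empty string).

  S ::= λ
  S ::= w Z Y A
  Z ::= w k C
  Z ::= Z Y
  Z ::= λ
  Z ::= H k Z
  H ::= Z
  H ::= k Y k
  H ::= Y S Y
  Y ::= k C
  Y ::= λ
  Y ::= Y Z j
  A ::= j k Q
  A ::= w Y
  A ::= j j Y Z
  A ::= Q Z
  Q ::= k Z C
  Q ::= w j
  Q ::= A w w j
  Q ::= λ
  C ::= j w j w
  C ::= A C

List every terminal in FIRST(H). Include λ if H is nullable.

{ j, k, w, λ }

From H ::= Z: add FIRST(Z) = { j, k, w, λ } (including λ since Z is nullable).
H ::= k Y k contributes {k}.
From H ::= Y S Y: Y, S, Y nullable, take FIRST(Y) ∪ FIRST(S) ∪ FIRST(Y) = { j, k, w }; also λ since the whole RHS is nullable.
Union: FIRST(H) = { j, k, w, λ }.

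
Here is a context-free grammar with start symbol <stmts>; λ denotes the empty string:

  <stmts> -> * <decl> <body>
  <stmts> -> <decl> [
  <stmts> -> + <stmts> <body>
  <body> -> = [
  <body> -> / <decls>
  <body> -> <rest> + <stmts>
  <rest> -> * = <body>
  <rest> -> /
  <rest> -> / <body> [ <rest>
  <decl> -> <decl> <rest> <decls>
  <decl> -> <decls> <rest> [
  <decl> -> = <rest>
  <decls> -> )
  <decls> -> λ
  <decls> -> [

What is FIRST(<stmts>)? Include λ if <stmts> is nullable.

{ ), *, +, /, =, [ }

<stmts> -> * <decl> <body> contributes {*}.
From <stmts> -> <decl> [: add FIRST(<decl>) = { ), *, /, =, [ }.
<stmts> -> + <stmts> <body> contributes {+}.
Union: FIRST(<stmts>) = { ), *, +, /, =, [ }.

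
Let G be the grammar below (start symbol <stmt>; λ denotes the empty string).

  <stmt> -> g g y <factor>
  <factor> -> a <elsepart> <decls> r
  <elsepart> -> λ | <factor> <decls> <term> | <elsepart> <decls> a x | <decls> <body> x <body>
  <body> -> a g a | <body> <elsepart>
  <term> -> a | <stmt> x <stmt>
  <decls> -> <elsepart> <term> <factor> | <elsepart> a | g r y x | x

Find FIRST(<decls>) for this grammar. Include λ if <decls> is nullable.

{ a, g, x }

From <decls> -> <elsepart> <term> <factor>: <elsepart> nullable, take FIRST(<elsepart>) ∪ FIRST(<term>) = { a, g, x }.
From <decls> -> <elsepart> a: <elsepart> nullable, take FIRST(<elsepart>) ∪ {a} = { a, g, x }.
<decls> -> g r y x contributes {g}.
<decls> -> x contributes {x}.
Union: FIRST(<decls>) = { a, g, x }.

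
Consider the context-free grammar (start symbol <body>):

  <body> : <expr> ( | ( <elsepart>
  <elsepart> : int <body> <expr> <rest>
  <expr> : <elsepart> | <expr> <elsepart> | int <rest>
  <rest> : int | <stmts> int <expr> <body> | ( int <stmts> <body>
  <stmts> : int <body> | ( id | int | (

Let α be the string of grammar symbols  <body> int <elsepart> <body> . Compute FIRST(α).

{ (, int }

Add FIRST(<body>) = { (, int }; <body> is not nullable, stop.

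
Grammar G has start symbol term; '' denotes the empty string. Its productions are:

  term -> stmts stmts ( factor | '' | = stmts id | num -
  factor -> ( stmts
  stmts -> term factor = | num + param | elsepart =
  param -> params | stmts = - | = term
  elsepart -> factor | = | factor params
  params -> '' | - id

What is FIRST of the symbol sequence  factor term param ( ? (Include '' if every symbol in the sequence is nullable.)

{ ( }

Add FIRST(factor) = { ( }; factor is not nullable, stop.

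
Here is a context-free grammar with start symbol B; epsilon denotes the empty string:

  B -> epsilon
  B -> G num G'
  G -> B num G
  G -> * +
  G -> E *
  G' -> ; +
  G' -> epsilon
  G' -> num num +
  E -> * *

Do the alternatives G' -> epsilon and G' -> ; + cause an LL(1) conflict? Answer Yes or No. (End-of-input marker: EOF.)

FIRST(epsilon) = { epsilon } and FIRST(; +) = { ; }.
The first is nullable but FOLLOW(G') = { EOF, num } is disjoint from FIRST of the second.

No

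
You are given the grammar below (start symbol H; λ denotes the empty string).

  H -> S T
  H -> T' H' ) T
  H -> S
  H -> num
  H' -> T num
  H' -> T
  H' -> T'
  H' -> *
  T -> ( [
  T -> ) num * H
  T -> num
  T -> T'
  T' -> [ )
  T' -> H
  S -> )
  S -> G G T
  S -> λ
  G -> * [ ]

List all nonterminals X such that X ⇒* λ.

Directly nullable (have an λ-production): S.
T' -> H with every symbol nullable, so T' is nullable.
H -> S T with every symbol nullable, so H is nullable.
H' -> T with every symbol nullable, so H' is nullable.
T -> T' with every symbol nullable, so T is nullable.
No other nonterminal has a production whose RHS symbols are all nullable.

{ H, H', S, T, T' }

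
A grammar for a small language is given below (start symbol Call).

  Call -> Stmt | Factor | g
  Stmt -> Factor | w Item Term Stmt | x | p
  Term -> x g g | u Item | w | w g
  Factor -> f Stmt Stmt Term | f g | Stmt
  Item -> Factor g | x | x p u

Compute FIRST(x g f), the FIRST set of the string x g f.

{ x }

x is a terminal; add {x} and stop.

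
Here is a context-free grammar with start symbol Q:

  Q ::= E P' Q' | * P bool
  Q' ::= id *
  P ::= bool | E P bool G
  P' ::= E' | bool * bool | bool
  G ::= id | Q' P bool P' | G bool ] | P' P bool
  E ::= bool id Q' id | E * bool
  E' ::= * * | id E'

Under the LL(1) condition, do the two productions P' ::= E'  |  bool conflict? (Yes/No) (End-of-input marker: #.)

FIRST(E') = { *, id } and FIRST(bool) = { bool }.
The FIRST sets are disjoint and neither alternative is nullable — no conflict.

No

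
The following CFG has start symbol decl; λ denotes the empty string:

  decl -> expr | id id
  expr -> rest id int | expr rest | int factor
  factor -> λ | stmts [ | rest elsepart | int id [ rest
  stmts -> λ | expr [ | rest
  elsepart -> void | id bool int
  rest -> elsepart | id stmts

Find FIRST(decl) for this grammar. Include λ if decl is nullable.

{ id, int, void }

From decl -> expr: add FIRST(expr) = { id, int, void }.
decl -> id id contributes {id}.
Union: FIRST(decl) = { id, int, void }.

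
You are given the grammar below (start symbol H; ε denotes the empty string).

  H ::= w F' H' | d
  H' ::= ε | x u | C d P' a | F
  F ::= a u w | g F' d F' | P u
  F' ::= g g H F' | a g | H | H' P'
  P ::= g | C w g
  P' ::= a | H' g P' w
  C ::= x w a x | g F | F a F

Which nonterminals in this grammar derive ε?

{ H' }

Directly nullable (have an ε-production): H'.
No other nonterminal has a production whose RHS symbols are all nullable.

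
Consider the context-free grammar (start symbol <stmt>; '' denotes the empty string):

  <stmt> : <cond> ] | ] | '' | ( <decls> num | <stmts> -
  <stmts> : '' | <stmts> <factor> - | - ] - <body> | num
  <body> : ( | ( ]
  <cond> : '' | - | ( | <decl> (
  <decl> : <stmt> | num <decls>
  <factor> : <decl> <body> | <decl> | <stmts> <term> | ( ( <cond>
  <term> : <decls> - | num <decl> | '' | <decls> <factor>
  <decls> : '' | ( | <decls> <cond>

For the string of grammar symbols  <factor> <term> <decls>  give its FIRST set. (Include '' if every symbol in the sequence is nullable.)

Add FIRST(<factor>)\{''} = { (, -, ], num }; <factor> is nullable, continue.
Add FIRST(<term>)\{''} = { (, -, ], num }; <term> is nullable, continue.
Add FIRST(<decls>)\{''} = { (, -, ], num }; <decls> is nullable, continue.
Every symbol is nullable, so include ''.

{ (, -, ], num, '' }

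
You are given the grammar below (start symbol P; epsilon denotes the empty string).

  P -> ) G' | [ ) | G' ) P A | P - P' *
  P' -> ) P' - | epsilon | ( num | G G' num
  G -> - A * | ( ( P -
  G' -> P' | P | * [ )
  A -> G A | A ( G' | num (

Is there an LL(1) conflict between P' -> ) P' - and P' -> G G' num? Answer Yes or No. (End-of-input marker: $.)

No

FIRST() P' -) = { ) } and FIRST(G G' num) = { (, - }.
The FIRST sets are disjoint and neither alternative is nullable — no conflict.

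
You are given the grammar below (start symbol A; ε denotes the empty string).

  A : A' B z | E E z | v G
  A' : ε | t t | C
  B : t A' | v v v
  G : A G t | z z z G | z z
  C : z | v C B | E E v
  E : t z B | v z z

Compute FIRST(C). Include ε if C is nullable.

C : z contributes {z}.
C : v C B contributes {v}.
From C : E E v: add FIRST(E) = { t, v }.
Union: FIRST(C) = { t, v, z }.

{ t, v, z }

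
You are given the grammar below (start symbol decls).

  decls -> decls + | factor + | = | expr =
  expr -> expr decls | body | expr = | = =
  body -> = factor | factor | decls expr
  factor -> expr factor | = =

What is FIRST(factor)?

From factor -> expr factor: add FIRST(expr) = { = }.
factor -> = = contributes {=}.
Union: FIRST(factor) = { = }.

{ = }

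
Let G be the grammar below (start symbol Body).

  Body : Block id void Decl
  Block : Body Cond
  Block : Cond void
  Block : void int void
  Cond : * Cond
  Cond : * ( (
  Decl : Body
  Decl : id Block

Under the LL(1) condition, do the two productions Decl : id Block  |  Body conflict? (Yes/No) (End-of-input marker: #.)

FIRST(id Block) = { id } and FIRST(Body) = { *, void }.
The FIRST sets are disjoint and neither alternative is nullable — no conflict.

No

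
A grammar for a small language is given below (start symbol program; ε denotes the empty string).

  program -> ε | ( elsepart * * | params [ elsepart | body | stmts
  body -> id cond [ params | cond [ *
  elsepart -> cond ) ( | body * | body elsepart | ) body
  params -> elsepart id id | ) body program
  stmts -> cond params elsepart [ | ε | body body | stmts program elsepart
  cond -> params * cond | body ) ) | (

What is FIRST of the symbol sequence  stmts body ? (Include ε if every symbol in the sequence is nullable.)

{ (, ), id }

Add FIRST(stmts)\{ε} = { (, ), id }; stmts is nullable, continue.
Add FIRST(body) = { (, ), id }; body is not nullable, stop.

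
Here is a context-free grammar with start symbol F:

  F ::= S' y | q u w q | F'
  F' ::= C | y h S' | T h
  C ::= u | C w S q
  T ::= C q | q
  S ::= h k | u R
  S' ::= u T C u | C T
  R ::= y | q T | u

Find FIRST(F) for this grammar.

From F ::= S' y: add FIRST(S') = { u }.
F ::= q u w q contributes {q}.
From F ::= F': add FIRST(F') = { q, u, y }.
Union: FIRST(F) = { q, u, y }.

{ q, u, y }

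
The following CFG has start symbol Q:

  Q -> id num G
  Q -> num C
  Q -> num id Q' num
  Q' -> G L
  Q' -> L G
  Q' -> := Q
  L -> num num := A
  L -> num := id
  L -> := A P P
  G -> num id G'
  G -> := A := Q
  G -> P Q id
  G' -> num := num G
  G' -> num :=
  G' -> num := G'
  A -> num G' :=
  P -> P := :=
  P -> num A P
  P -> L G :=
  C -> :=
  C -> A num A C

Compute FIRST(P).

{ :=, num }

From P -> P := :=: add FIRST(P) = { :=, num }.
P -> num A P contributes {num}.
From P -> L G :=: add FIRST(L) = { :=, num }.
Union: FIRST(P) = { :=, num }.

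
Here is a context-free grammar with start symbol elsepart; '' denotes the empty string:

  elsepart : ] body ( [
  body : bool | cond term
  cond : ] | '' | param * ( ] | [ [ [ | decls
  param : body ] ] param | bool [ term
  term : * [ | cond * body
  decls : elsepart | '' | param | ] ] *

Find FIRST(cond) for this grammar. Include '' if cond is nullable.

{ *, [, ], bool, '' }

cond : ] contributes {]}.
cond : '' contributes ''.
From cond : param * ( ]: add FIRST(param) = { *, [, ], bool }.
cond : [ [ [ contributes {[}.
From cond : decls: add FIRST(decls) = { *, [, ], bool, '' } (including '' since decls is nullable).
Union: FIRST(cond) = { *, [, ], bool, '' }.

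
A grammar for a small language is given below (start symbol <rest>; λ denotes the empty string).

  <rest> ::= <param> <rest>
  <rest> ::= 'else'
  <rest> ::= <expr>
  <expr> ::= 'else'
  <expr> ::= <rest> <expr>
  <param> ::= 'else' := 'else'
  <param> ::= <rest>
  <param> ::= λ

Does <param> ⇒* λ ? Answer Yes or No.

Yes

<param> has an λ-production, so <param> ⇒ λ.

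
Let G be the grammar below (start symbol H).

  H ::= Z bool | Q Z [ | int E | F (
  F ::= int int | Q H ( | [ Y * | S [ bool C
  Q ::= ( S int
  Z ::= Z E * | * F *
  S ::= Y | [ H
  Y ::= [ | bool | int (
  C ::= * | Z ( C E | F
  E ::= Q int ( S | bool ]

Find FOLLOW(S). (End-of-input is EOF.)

In F ::= S [ bool C: add FIRST([ bool C) = { [ }.
In Q ::= ( S int: add FIRST(int) = { int }.
In E ::= Q int ( S: S is at the end, add FOLLOW(E) = { EOF, (, *, [, bool, int }.
Union: FOLLOW(S) = { EOF, (, *, [, bool, int }.

{ EOF, (, *, [, bool, int }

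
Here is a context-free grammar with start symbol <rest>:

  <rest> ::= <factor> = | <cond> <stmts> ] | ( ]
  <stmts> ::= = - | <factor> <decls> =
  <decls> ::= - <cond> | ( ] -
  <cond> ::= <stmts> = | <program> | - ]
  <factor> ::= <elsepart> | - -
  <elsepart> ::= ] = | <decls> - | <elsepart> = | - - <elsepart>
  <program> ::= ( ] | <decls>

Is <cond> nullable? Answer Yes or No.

No

No nonterminal in this grammar is nullable.
No production of <cond> has an RHS whose symbols are all nullable, so <cond> is not nullable.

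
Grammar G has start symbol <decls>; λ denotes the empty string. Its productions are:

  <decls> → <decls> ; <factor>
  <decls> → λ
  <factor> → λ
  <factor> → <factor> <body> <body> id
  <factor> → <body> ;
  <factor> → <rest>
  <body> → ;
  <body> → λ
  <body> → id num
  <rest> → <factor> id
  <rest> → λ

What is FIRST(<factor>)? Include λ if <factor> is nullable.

<factor> → λ contributes λ.
From <factor> → <factor> <body> <body> id: <factor>, <body>, <body> nullable, take FIRST(<factor>) ∪ FIRST(<body>) ∪ FIRST(<body>) ∪ {id} = { ;, id }.
From <factor> → <body> ;: <body> nullable, take FIRST(<body>) ∪ {;} = { ;, id }.
From <factor> → <rest>: add FIRST(<rest>) = { ;, id, λ } (including λ since <rest> is nullable).
Union: FIRST(<factor>) = { ;, id, λ }.

{ ;, id, λ }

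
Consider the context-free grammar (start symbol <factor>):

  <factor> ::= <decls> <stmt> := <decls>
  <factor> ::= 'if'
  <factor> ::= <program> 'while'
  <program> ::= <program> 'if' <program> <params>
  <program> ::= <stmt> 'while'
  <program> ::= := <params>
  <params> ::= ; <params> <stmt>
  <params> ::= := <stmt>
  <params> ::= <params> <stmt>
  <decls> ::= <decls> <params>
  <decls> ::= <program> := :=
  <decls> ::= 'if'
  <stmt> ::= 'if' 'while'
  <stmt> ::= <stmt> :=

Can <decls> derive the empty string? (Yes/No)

No

No nonterminal in this grammar is nullable.
No production of <decls> has an RHS whose symbols are all nullable, so <decls> is not nullable.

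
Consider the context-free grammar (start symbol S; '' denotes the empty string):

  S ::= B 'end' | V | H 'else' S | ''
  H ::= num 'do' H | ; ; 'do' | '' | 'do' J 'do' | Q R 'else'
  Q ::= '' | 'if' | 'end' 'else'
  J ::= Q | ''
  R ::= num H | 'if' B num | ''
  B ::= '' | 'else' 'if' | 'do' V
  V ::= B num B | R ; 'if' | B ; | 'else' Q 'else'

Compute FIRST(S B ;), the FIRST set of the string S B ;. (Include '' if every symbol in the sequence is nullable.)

{ 'do', 'else', 'end', 'if', ;, num }

Add FIRST(S)\{''} = { 'do', 'else', 'end', 'if', ;, num }; S is nullable, continue.
Add FIRST(B)\{''} = { 'do', 'else' }; B is nullable, continue.
; is a terminal; add {;} and stop.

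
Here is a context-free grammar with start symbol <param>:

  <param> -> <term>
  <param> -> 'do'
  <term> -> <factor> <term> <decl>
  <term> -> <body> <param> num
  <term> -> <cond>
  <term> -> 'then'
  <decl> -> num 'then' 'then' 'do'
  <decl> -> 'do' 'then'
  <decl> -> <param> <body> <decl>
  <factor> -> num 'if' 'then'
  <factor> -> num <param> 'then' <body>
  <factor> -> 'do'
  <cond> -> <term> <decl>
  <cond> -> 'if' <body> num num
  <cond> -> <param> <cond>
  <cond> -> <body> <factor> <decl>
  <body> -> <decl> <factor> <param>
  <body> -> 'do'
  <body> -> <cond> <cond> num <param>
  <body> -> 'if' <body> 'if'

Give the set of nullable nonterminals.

{ } (none)

No nonterminal has an empty production or an RHS whose symbols are all nullable.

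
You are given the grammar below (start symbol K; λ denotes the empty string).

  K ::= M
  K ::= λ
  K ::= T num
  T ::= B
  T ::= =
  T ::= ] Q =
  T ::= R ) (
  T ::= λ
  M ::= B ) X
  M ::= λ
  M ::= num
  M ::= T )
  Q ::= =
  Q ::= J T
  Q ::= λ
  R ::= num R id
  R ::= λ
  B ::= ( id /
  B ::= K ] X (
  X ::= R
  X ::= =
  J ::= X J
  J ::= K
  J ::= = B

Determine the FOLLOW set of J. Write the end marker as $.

{ (, ), =, ], num }

In Q ::= J T: add FIRST(T)\{λ} = { (, ), =, ], num }.
  Since T is nullable, also add FOLLOW(Q) = { = }.
In J ::= X J: J is at the end, add FOLLOW(J) = { (, ), =, ], num }.
Union: FOLLOW(J) = { (, ), =, ], num }.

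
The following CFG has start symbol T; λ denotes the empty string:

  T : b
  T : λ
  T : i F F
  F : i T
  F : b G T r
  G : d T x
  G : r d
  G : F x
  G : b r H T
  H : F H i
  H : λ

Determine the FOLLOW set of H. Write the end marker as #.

{ b, i, r }

In G : b r H T: add FIRST(T)\{λ} = { b, i }.
  Since T is nullable, also add FOLLOW(G) = { b, i, r }.
In H : F H i: add FIRST(i) = { i }.
Union: FOLLOW(H) = { b, i, r }.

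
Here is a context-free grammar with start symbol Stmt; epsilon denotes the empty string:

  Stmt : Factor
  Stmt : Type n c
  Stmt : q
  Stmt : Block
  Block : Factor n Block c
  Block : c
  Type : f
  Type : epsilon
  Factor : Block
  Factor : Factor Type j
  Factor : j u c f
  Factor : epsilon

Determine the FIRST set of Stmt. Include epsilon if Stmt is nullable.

From Stmt : Factor: add FIRST(Factor) = { c, f, j, n, epsilon } (including epsilon since Factor is nullable).
From Stmt : Type n c: Type nullable, take FIRST(Type) ∪ {n} = { f, n }.
Stmt : q contributes {q}.
From Stmt : Block: add FIRST(Block) = { c, f, j, n }.
Union: FIRST(Stmt) = { c, f, j, n, q, epsilon }.

{ c, f, j, n, q, epsilon }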